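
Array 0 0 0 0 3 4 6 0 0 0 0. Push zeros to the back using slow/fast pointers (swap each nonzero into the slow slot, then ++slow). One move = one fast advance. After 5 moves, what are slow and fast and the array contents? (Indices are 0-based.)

slow=1, fast=5, a=[3, 0, 0, 0, 0, 4, 6, 0, 0, 0, 0]

(s=0,f=0) a[fast]=0 → fast++
(s=0,f=1) a[fast]=0 → fast++
(s=0,f=2) a[fast]=0 → fast++
(s=0,f=3) a[fast]=0 → fast++
(s=0,f=4) a[fast]=3≠0 swap→a[0]=3 → slow++,fast++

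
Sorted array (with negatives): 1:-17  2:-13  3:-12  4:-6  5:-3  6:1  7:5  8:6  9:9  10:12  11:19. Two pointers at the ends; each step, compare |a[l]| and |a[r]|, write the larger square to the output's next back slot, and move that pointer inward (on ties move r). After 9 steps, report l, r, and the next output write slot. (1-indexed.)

l=5, r=6, next write slot=2

[1,11] |-17|<=|19| out[11]=361 → r--
[1,10] |-17|>|12| out[10]=289 → l++
[2,10] |-13|>|12| out[9]=169 → l++
[3,10] |-12|<=|12| out[8]=144 → r--
[3,9] |-12|>|9| out[7]=144 → l++
[4,9] |-6|<=|9| out[6]=81 → r--
[4,8] |-6|<=|6| out[5]=36 → r--
[4,7] |-6|>|5| out[4]=36 → l++
[5,7] |-3|<=|5| out[3]=25 → r--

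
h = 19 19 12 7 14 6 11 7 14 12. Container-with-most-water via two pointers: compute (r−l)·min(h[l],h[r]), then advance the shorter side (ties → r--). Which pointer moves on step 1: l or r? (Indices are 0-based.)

l=0 r=9: min(19,12)*9=108 best=108 *, r--

r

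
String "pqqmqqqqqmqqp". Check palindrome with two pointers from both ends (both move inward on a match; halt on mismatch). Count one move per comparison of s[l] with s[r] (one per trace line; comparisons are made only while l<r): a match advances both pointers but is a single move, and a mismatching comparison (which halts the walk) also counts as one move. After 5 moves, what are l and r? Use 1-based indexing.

l=1 r=13: 'p'=='p', l++,r--
l=2 r=12: 'q'=='q', l++,r--
l=3 r=11: 'q'=='q', l++,r--
l=4 r=10: 'm'=='m', l++,r--
l=5 r=9: 'q'=='q', l++,r--

l=6, r=8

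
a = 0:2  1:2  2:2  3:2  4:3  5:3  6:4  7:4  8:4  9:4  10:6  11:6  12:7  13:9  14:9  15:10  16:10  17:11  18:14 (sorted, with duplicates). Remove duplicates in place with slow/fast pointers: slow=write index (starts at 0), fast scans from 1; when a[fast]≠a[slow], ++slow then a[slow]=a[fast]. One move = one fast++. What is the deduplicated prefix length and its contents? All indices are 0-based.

(s=0,f=1) a[fast]=2=a[slow] dup → fast++
(s=0,f=2) a[fast]=2=a[slow] dup → fast++
(s=0,f=3) a[fast]=2=a[slow] dup → fast++
(s=0,f=4) a[fast]=3≠a[slow]=2 write a[1]=3 → slow++,fast++
(s=1,f=5) a[fast]=3=a[slow] dup → fast++
(s=1,f=6) a[fast]=4≠a[slow]=3 write a[2]=4 → slow++,fast++
(s=2,f=7) a[fast]=4=a[slow] dup → fast++
(s=2,f=8) a[fast]=4=a[slow] dup → fast++
(s=2,f=9) a[fast]=4=a[slow] dup → fast++
(s=2,f=10) a[fast]=6≠a[slow]=4 write a[3]=6 → slow++,fast++
(s=3,f=11) a[fast]=6=a[slow] dup → fast++
(s=3,f=12) a[fast]=7≠a[slow]=6 write a[4]=7 → slow++,fast++
(s=4,f=13) a[fast]=9≠a[slow]=7 write a[5]=9 → slow++,fast++
(s=5,f=14) a[fast]=9=a[slow] dup → fast++
(s=5,f=15) a[fast]=10≠a[slow]=9 write a[6]=10 → slow++,fast++
(s=6,f=16) a[fast]=10=a[slow] dup → fast++
(s=6,f=17) a[fast]=11≠a[slow]=10 write a[7]=11 → slow++,fast++
(s=7,f=18) a[fast]=14≠a[slow]=11 write a[8]=14 → slow++,fast++

length 9; prefix = [2, 3, 4, 6, 7, 9, 10, 11, 14]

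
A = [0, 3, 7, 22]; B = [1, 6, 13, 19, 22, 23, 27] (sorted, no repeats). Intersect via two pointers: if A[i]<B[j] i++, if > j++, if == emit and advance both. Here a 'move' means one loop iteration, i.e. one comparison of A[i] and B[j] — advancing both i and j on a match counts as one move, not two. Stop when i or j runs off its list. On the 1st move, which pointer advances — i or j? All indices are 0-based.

[i=0,j=0] 0<1 → i++

i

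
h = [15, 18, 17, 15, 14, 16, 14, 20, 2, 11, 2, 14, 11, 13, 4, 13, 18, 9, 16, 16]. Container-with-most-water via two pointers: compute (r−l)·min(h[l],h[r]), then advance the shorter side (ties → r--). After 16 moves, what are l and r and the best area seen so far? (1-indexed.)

l=5, r=8, best area=288

l=1 r=20: min(15,16)*19=285 best=285 *, l++
l=2 r=20: min(18,16)*18=288 best=288 *, r--
l=2 r=19: min(18,16)*17=272 best=288, r--
l=2 r=18: min(18,9)*16=144 best=288, r--
l=2 r=17: min(18,18)*15=270 best=288, r--
l=2 r=16: min(18,13)*14=182 best=288, r--
l=2 r=15: min(18,4)*13=52 best=288, r--
l=2 r=14: min(18,13)*12=156 best=288, r--
l=2 r=13: min(18,11)*11=121 best=288, r--
l=2 r=12: min(18,14)*10=140 best=288, r--
l=2 r=11: min(18,2)*9=18 best=288, r--
l=2 r=10: min(18,11)*8=88 best=288, r--
l=2 r=9: min(18,2)*7=14 best=288, r--
l=2 r=8: min(18,20)*6=108 best=288, l++
l=3 r=8: min(17,20)*5=85 best=288, l++
l=4 r=8: min(15,20)*4=60 best=288, l++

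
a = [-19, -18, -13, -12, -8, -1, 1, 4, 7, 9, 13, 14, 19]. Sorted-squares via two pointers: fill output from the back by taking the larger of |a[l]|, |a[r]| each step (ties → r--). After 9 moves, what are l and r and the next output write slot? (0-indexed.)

l=5, r=8, next write slot=3

l=0 r=12: |-19|<=|19| out[12]=361, r--
l=0 r=11: |-19|>|14| out[11]=361, l++
l=1 r=11: |-18|>|14| out[10]=324, l++
l=2 r=11: |-13|<=|14| out[9]=196, r--
l=2 r=10: |-13|<=|13| out[8]=169, r--
l=2 r=9: |-13|>|9| out[7]=169, l++
l=3 r=9: |-12|>|9| out[6]=144, l++
l=4 r=9: |-8|<=|9| out[5]=81, r--
l=4 r=8: |-8|>|7| out[4]=64, l++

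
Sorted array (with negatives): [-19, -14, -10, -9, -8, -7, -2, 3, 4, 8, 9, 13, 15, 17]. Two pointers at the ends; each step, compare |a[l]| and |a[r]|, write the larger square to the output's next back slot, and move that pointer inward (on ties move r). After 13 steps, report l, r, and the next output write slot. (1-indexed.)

l=1 r=14: |-19|>|17| out[14]=361, l++
l=2 r=14: |-14|<=|17| out[13]=289, r--
l=2 r=13: |-14|<=|15| out[12]=225, r--
l=2 r=12: |-14|>|13| out[11]=196, l++
l=3 r=12: |-10|<=|13| out[10]=169, r--
l=3 r=11: |-10|>|9| out[9]=100, l++
l=4 r=11: |-9|<=|9| out[8]=81, r--
l=4 r=10: |-9|>|8| out[7]=81, l++
l=5 r=10: |-8|<=|8| out[6]=64, r--
l=5 r=9: |-8|>|4| out[5]=64, l++
l=6 r=9: |-7|>|4| out[4]=49, l++
l=7 r=9: |-2|<=|4| out[3]=16, r--
l=7 r=8: |-2|<=|3| out[2]=9, r--

l=7, r=7, next write slot=1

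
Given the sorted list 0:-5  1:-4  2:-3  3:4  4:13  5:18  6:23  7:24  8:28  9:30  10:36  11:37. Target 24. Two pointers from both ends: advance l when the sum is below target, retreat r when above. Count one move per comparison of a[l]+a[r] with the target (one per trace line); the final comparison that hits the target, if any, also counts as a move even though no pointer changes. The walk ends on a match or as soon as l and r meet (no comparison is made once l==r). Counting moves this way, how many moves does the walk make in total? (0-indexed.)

5 moves

l=0 r=11: -5+37=32 >24, r--
l=0 r=10: -5+36=31 >24, r--
l=0 r=9: -5+30=25 >24, r--
l=0 r=8: -5+28=23 <24, l++
l=1 r=8: -4+28=24, found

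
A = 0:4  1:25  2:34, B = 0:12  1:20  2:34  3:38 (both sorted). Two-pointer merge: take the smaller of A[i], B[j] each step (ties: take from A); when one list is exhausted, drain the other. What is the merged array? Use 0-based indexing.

[i=0,j=0] A[i]=4<=B[j]=12 take 4 → i++
[i=1,j=0] A[i]=25>B[j]=12 take 12 → j++
[i=1,j=1] A[i]=25>B[j]=20 take 20 → j++
[i=1,j=2] A[i]=25<=B[j]=34 take 25 → i++
[i=2,j=2] A[i]=34<=B[j]=34 take 34 → i++
[i=3,j=2] A done, take B[j]=34 → j++
[i=3,j=3] A done, take B[j]=38 → j++

[4, 12, 20, 25, 34, 34, 38]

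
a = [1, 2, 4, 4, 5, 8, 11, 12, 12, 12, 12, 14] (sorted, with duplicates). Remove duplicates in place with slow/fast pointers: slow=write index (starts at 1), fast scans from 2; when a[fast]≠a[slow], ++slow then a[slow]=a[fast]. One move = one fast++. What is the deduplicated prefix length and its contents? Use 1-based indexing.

(s=1,f=2) a[fast]=2≠a[slow]=1 write a[2]=2 → slow++,fast++
(s=2,f=3) a[fast]=4≠a[slow]=2 write a[3]=4 → slow++,fast++
(s=3,f=4) a[fast]=4=a[slow] dup → fast++
(s=3,f=5) a[fast]=5≠a[slow]=4 write a[4]=5 → slow++,fast++
(s=4,f=6) a[fast]=8≠a[slow]=5 write a[5]=8 → slow++,fast++
(s=5,f=7) a[fast]=11≠a[slow]=8 write a[6]=11 → slow++,fast++
(s=6,f=8) a[fast]=12≠a[slow]=11 write a[7]=12 → slow++,fast++
(s=7,f=9) a[fast]=12=a[slow] dup → fast++
(s=7,f=10) a[fast]=12=a[slow] dup → fast++
(s=7,f=11) a[fast]=12=a[slow] dup → fast++
(s=7,f=12) a[fast]=14≠a[slow]=12 write a[8]=14 → slow++,fast++

length 8; prefix = [1, 2, 4, 5, 8, 11, 12, 14]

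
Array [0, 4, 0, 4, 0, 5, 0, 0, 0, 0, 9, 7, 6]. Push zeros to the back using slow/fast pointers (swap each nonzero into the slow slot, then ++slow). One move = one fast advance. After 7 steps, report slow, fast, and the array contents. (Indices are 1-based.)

slow=4, fast=8, a=[4, 4, 5, 0, 0, 0, 0, 0, 0, 0, 9, 7, 6]

(s=1,f=1) a[fast]=0 → fast++
(s=1,f=2) a[fast]=4≠0 swap→a[1]=4 → slow++,fast++
(s=2,f=3) a[fast]=0 → fast++
(s=2,f=4) a[fast]=4≠0 swap→a[2]=4 → slow++,fast++
(s=3,f=5) a[fast]=0 → fast++
(s=3,f=6) a[fast]=5≠0 swap→a[3]=5 → slow++,fast++
(s=4,f=7) a[fast]=0 → fast++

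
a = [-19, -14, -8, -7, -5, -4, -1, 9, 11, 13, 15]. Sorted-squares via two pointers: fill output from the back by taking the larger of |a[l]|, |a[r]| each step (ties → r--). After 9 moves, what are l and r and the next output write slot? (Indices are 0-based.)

l=5, r=6, next write slot=1

l=0 r=10: |-19|>|15| out[10]=361, l++
l=1 r=10: |-14|<=|15| out[9]=225, r--
l=1 r=9: |-14|>|13| out[8]=196, l++
l=2 r=9: |-8|<=|13| out[7]=169, r--
l=2 r=8: |-8|<=|11| out[6]=121, r--
l=2 r=7: |-8|<=|9| out[5]=81, r--
l=2 r=6: |-8|>|-1| out[4]=64, l++
l=3 r=6: |-7|>|-1| out[3]=49, l++
l=4 r=6: |-5|>|-1| out[2]=25, l++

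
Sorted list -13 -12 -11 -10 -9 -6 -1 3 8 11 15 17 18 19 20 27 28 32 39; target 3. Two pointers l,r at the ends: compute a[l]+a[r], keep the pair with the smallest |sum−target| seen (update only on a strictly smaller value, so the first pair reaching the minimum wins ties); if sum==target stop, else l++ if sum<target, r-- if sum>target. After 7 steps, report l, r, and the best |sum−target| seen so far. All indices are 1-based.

l=1, r=12, best |Δ|=2

[1,19] -13+39=26 d=23 * → r--
[1,18] -13+32=19 d=16 * → r--
[1,17] -13+28=15 d=12 * → r--
[1,16] -13+27=14 d=11 * → r--
[1,15] -13+20=7 d=4 * → r--
[1,14] -13+19=6 d=3 * → r--
[1,13] -13+18=5 d=2 * → r--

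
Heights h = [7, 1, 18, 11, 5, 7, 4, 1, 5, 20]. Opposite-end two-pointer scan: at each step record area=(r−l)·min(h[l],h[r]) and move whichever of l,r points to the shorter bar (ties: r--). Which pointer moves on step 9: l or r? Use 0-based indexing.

l

[0,9] min(7,20)*9=63 best=63 * → l++
[1,9] min(1,20)*8=8 best=63 → l++
[2,9] min(18,20)*7=126 best=126 * → l++
[3,9] min(11,20)*6=66 best=126 → l++
[4,9] min(5,20)*5=25 best=126 → l++
[5,9] min(7,20)*4=28 best=126 → l++
[6,9] min(4,20)*3=12 best=126 → l++
[7,9] min(1,20)*2=2 best=126 → l++
[8,9] min(5,20)*1=5 best=126 → l++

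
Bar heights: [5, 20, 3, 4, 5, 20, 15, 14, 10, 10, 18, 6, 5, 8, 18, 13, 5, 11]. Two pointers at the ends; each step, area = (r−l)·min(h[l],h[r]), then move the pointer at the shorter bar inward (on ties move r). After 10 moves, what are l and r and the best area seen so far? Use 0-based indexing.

l=0 r=17: min(5,11)*17=85 best=85 *, l++
l=1 r=17: min(20,11)*16=176 best=176 *, r--
l=1 r=16: min(20,5)*15=75 best=176, r--
l=1 r=15: min(20,13)*14=182 best=182 *, r--
l=1 r=14: min(20,18)*13=234 best=234 *, r--
l=1 r=13: min(20,8)*12=96 best=234, r--
l=1 r=12: min(20,5)*11=55 best=234, r--
l=1 r=11: min(20,6)*10=60 best=234, r--
l=1 r=10: min(20,18)*9=162 best=234, r--
l=1 r=9: min(20,10)*8=80 best=234, r--

l=1, r=8, best area=234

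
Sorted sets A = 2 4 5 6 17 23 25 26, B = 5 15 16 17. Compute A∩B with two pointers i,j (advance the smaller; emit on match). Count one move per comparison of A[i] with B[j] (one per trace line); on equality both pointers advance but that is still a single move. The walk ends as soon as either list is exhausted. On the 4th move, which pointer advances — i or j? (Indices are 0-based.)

i

i=0 j=0: 2<5, i++
i=1 j=0: 4<5, i++
i=2 j=0: 5==5 emit, i++,j++
i=3 j=1: 6<15, i++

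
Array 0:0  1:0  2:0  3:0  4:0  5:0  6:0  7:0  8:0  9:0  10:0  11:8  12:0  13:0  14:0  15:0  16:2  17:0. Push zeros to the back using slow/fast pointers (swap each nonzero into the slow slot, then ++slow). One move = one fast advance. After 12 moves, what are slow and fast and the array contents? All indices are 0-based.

(s=0,f=0) a[fast]=0 → fast++
(s=0,f=1) a[fast]=0 → fast++
(s=0,f=2) a[fast]=0 → fast++
(s=0,f=3) a[fast]=0 → fast++
(s=0,f=4) a[fast]=0 → fast++
(s=0,f=5) a[fast]=0 → fast++
(s=0,f=6) a[fast]=0 → fast++
(s=0,f=7) a[fast]=0 → fast++
(s=0,f=8) a[fast]=0 → fast++
(s=0,f=9) a[fast]=0 → fast++
(s=0,f=10) a[fast]=0 → fast++
(s=0,f=11) a[fast]=8≠0 swap→a[0]=8 → slow++,fast++

slow=1, fast=12, a=[8, 0, 0, 0, 0, 0, 0, 0, 0, 0, 0, 0, 0, 0, 0, 0, 2, 0]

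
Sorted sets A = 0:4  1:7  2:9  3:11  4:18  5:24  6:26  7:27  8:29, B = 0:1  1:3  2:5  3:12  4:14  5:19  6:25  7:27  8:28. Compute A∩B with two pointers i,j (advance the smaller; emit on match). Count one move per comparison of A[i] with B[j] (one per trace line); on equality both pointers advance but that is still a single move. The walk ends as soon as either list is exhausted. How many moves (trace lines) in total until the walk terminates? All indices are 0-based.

[i=0,j=0] 4>1 → j++
[i=0,j=1] 4>3 → j++
[i=0,j=2] 4<5 → i++
[i=1,j=2] 7>5 → j++
[i=1,j=3] 7<12 → i++
[i=2,j=3] 9<12 → i++
[i=3,j=3] 11<12 → i++
[i=4,j=3] 18>12 → j++
[i=4,j=4] 18>14 → j++
[i=4,j=5] 18<19 → i++
[i=5,j=5] 24>19 → j++
[i=5,j=6] 24<25 → i++
[i=6,j=6] 26>25 → j++
[i=6,j=7] 26<27 → i++
[i=7,j=7] 27==27 emit → i++,j++
[i=8,j=8] 29>28 → j++

16 moves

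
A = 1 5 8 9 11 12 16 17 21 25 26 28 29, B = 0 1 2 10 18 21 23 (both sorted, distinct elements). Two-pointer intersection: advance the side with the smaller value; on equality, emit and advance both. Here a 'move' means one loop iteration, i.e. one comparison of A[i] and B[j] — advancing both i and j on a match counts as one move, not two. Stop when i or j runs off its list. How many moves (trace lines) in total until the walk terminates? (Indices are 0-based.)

14 moves

i=0 j=0: 1>0, j++
i=0 j=1: 1==1 emit, i++,j++
i=1 j=2: 5>2, j++
i=1 j=3: 5<10, i++
i=2 j=3: 8<10, i++
i=3 j=3: 9<10, i++
i=4 j=3: 11>10, j++
i=4 j=4: 11<18, i++
i=5 j=4: 12<18, i++
i=6 j=4: 16<18, i++
i=7 j=4: 17<18, i++
i=8 j=4: 21>18, j++
i=8 j=5: 21==21 emit, i++,j++
i=9 j=6: 25>23, j++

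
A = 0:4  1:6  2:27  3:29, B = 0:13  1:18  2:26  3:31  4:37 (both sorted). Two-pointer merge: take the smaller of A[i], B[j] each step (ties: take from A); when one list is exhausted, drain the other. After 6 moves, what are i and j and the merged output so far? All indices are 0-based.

[i=0,j=0] A[i]=4<=B[j]=13 take 4 → i++
[i=1,j=0] A[i]=6<=B[j]=13 take 6 → i++
[i=2,j=0] A[i]=27>B[j]=13 take 13 → j++
[i=2,j=1] A[i]=27>B[j]=18 take 18 → j++
[i=2,j=2] A[i]=27>B[j]=26 take 26 → j++
[i=2,j=3] A[i]=27<=B[j]=31 take 27 → i++

i=3, j=3, merged so far=[4, 6, 13, 18, 26, 27]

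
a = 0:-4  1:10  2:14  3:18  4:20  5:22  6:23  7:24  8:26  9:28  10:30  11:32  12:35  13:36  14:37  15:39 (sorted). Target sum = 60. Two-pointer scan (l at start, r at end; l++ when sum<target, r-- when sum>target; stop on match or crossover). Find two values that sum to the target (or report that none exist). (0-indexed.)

(23, 37)

[0,15] -4+39=35 <60 → l++
[1,15] 10+39=49 <60 → l++
[2,15] 14+39=53 <60 → l++
[3,15] 18+39=57 <60 → l++
[4,15] 20+39=59 <60 → l++
[5,15] 22+39=61 >60 → r--
[5,14] 22+37=59 <60 → l++
[6,14] 23+37=60 → found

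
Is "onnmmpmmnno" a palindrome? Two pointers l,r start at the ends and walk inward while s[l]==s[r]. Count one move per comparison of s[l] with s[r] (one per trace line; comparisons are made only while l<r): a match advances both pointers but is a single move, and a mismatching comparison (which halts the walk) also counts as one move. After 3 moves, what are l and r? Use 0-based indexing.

l=0 r=10: 'o'=='o', l++,r--
l=1 r=9: 'n'=='n', l++,r--
l=2 r=8: 'n'=='n', l++,r--

l=3, r=7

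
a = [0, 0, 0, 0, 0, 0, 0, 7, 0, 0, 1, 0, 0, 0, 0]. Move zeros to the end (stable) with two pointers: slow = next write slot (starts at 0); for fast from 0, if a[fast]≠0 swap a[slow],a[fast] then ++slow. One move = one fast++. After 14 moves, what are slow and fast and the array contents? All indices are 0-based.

slow=0 fast=0: a[fast]=0, fast++
slow=0 fast=1: a[fast]=0, fast++
slow=0 fast=2: a[fast]=0, fast++
slow=0 fast=3: a[fast]=0, fast++
slow=0 fast=4: a[fast]=0, fast++
slow=0 fast=5: a[fast]=0, fast++
slow=0 fast=6: a[fast]=0, fast++
slow=0 fast=7: a[fast]=7≠0 swap→a[0]=7, slow++,fast++
slow=1 fast=8: a[fast]=0, fast++
slow=1 fast=9: a[fast]=0, fast++
slow=1 fast=10: a[fast]=1≠0 swap→a[1]=1, slow++,fast++
slow=2 fast=11: a[fast]=0, fast++
slow=2 fast=12: a[fast]=0, fast++
slow=2 fast=13: a[fast]=0, fast++

slow=2, fast=14, a=[7, 1, 0, 0, 0, 0, 0, 0, 0, 0, 0, 0, 0, 0, 0]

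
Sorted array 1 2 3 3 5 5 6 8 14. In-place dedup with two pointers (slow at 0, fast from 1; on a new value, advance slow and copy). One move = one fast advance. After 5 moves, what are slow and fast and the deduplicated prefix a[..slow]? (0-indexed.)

slow=0 fast=1: a[fast]=2≠a[slow]=1 write a[1]=2, slow++,fast++
slow=1 fast=2: a[fast]=3≠a[slow]=2 write a[2]=3, slow++,fast++
slow=2 fast=3: a[fast]=3=a[slow] dup, fast++
slow=2 fast=4: a[fast]=5≠a[slow]=3 write a[3]=5, slow++,fast++
slow=3 fast=5: a[fast]=5=a[slow] dup, fast++

slow=3, fast=6, prefix=[1, 2, 3, 5]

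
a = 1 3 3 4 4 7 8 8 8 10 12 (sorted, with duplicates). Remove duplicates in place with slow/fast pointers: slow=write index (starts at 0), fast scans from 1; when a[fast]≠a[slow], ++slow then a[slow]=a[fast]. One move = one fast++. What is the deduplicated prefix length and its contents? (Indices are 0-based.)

length 7; prefix = [1, 3, 4, 7, 8, 10, 12]

slow=0 fast=1: a[fast]=3≠a[slow]=1 write a[1]=3, slow++,fast++
slow=1 fast=2: a[fast]=3=a[slow] dup, fast++
slow=1 fast=3: a[fast]=4≠a[slow]=3 write a[2]=4, slow++,fast++
slow=2 fast=4: a[fast]=4=a[slow] dup, fast++
slow=2 fast=5: a[fast]=7≠a[slow]=4 write a[3]=7, slow++,fast++
slow=3 fast=6: a[fast]=8≠a[slow]=7 write a[4]=8, slow++,fast++
slow=4 fast=7: a[fast]=8=a[slow] dup, fast++
slow=4 fast=8: a[fast]=8=a[slow] dup, fast++
slow=4 fast=9: a[fast]=10≠a[slow]=8 write a[5]=10, slow++,fast++
slow=5 fast=10: a[fast]=12≠a[slow]=10 write a[6]=12, slow++,fast++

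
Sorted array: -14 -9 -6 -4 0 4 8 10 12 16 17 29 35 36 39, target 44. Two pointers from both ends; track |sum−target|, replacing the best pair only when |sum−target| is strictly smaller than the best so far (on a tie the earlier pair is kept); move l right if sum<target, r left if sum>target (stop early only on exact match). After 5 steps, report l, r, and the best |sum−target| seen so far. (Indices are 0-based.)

l=0 r=14: -14+39=25 d=19 *, l++
l=1 r=14: -9+39=30 d=14 *, l++
l=2 r=14: -6+39=33 d=11 *, l++
l=3 r=14: -4+39=35 d=9 *, l++
l=4 r=14: 0+39=39 d=5 *, l++

l=5, r=14, best |Δ|=5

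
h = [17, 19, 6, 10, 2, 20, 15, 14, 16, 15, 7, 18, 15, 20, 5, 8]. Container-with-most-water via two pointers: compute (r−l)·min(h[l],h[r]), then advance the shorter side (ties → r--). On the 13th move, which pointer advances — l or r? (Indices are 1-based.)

l=1 r=16: min(17,8)*15=120 best=120 *, r--
l=1 r=15: min(17,5)*14=70 best=120, r--
l=1 r=14: min(17,20)*13=221 best=221 *, l++
l=2 r=14: min(19,20)*12=228 best=228 *, l++
l=3 r=14: min(6,20)*11=66 best=228, l++
l=4 r=14: min(10,20)*10=100 best=228, l++
l=5 r=14: min(2,20)*9=18 best=228, l++
l=6 r=14: min(20,20)*8=160 best=228, r--
l=6 r=13: min(20,15)*7=105 best=228, r--
l=6 r=12: min(20,18)*6=108 best=228, r--
l=6 r=11: min(20,7)*5=35 best=228, r--
l=6 r=10: min(20,15)*4=60 best=228, r--
l=6 r=9: min(20,16)*3=48 best=228, r--

r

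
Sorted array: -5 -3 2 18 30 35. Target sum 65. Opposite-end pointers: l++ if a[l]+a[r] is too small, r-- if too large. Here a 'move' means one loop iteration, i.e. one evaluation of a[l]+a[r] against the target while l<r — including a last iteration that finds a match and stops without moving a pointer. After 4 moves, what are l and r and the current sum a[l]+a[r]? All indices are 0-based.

l=0 r=5: -5+35=30 <65, l++
l=1 r=5: -3+35=32 <65, l++
l=2 r=5: 2+35=37 <65, l++
l=3 r=5: 18+35=53 <65, l++

l=4, r=5, sum=65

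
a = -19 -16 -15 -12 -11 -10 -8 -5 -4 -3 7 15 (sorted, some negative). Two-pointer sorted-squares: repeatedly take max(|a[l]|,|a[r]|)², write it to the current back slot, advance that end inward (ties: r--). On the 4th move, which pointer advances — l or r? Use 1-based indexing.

l

[1,12] |-19|>|15| out[12]=361 → l++
[2,12] |-16|>|15| out[11]=256 → l++
[3,12] |-15|<=|15| out[10]=225 → r--
[3,11] |-15|>|7| out[9]=225 → l++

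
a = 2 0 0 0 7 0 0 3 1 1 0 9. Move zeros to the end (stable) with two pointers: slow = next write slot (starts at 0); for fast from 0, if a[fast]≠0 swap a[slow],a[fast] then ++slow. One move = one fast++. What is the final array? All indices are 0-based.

(s=0,f=0) a[fast]=2≠0 swap→a[0]=2 → slow++,fast++
(s=1,f=1) a[fast]=0 → fast++
(s=1,f=2) a[fast]=0 → fast++
(s=1,f=3) a[fast]=0 → fast++
(s=1,f=4) a[fast]=7≠0 swap→a[1]=7 → slow++,fast++
(s=2,f=5) a[fast]=0 → fast++
(s=2,f=6) a[fast]=0 → fast++
(s=2,f=7) a[fast]=3≠0 swap→a[2]=3 → slow++,fast++
(s=3,f=8) a[fast]=1≠0 swap→a[3]=1 → slow++,fast++
(s=4,f=9) a[fast]=1≠0 swap→a[4]=1 → slow++,fast++
(s=5,f=10) a[fast]=0 → fast++
(s=5,f=11) a[fast]=9≠0 swap→a[5]=9 → slow++,fast++

[2, 7, 3, 1, 1, 9, 0, 0, 0, 0, 0, 0]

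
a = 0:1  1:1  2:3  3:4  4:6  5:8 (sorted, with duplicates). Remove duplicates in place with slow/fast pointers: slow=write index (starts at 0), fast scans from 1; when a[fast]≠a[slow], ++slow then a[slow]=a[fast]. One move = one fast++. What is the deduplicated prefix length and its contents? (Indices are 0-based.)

length 5; prefix = [1, 3, 4, 6, 8]

slow=0 fast=1: a[fast]=1=a[slow] dup, fast++
slow=0 fast=2: a[fast]=3≠a[slow]=1 write a[1]=3, slow++,fast++
slow=1 fast=3: a[fast]=4≠a[slow]=3 write a[2]=4, slow++,fast++
slow=2 fast=4: a[fast]=6≠a[slow]=4 write a[3]=6, slow++,fast++
slow=3 fast=5: a[fast]=8≠a[slow]=6 write a[4]=8, slow++,fast++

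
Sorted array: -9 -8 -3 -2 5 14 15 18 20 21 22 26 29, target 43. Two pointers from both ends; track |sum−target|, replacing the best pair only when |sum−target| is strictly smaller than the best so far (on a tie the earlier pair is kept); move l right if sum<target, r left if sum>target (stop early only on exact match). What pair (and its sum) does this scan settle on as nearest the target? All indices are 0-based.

pair (14, 29) with sum 43 (|Δ|=0)

[0,12] -9+29=20 d=23 * → l++
[1,12] -8+29=21 d=22 * → l++
[2,12] -3+29=26 d=17 * → l++
[3,12] -2+29=27 d=16 * → l++
[4,12] 5+29=34 d=9 * → l++
[5,12] 14+29=43 d=0 * → stop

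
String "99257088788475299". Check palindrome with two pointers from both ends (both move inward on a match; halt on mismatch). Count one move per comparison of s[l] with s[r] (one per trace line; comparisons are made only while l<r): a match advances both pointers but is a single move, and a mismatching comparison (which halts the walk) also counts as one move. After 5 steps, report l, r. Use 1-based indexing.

l=1 r=17: '9'=='9', l++,r--
l=2 r=16: '9'=='9', l++,r--
l=3 r=15: '2'=='2', l++,r--
l=4 r=14: '5'=='5', l++,r--
l=5 r=13: '7'=='7', l++,r--

l=6, r=12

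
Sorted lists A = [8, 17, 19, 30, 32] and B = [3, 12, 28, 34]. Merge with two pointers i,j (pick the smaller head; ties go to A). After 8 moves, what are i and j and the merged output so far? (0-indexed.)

i=0 j=0: A[i]=8>B[j]=3 take 3, j++
i=0 j=1: A[i]=8<=B[j]=12 take 8, i++
i=1 j=1: A[i]=17>B[j]=12 take 12, j++
i=1 j=2: A[i]=17<=B[j]=28 take 17, i++
i=2 j=2: A[i]=19<=B[j]=28 take 19, i++
i=3 j=2: A[i]=30>B[j]=28 take 28, j++
i=3 j=3: A[i]=30<=B[j]=34 take 30, i++
i=4 j=3: A[i]=32<=B[j]=34 take 32, i++

i=5, j=3, merged so far=[3, 8, 12, 17, 19, 28, 30, 32]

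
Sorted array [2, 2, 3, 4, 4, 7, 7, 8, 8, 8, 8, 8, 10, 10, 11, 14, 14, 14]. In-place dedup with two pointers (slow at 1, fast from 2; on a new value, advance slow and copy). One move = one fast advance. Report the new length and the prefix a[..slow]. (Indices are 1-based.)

length 8; prefix = [2, 3, 4, 7, 8, 10, 11, 14]

slow=1 fast=2: a[fast]=2=a[slow] dup, fast++
slow=1 fast=3: a[fast]=3≠a[slow]=2 write a[2]=3, slow++,fast++
slow=2 fast=4: a[fast]=4≠a[slow]=3 write a[3]=4, slow++,fast++
slow=3 fast=5: a[fast]=4=a[slow] dup, fast++
slow=3 fast=6: a[fast]=7≠a[slow]=4 write a[4]=7, slow++,fast++
slow=4 fast=7: a[fast]=7=a[slow] dup, fast++
slow=4 fast=8: a[fast]=8≠a[slow]=7 write a[5]=8, slow++,fast++
slow=5 fast=9: a[fast]=8=a[slow] dup, fast++
slow=5 fast=10: a[fast]=8=a[slow] dup, fast++
slow=5 fast=11: a[fast]=8=a[slow] dup, fast++
slow=5 fast=12: a[fast]=8=a[slow] dup, fast++
slow=5 fast=13: a[fast]=10≠a[slow]=8 write a[6]=10, slow++,fast++
slow=6 fast=14: a[fast]=10=a[slow] dup, fast++
slow=6 fast=15: a[fast]=11≠a[slow]=10 write a[7]=11, slow++,fast++
slow=7 fast=16: a[fast]=14≠a[slow]=11 write a[8]=14, slow++,fast++
slow=8 fast=17: a[fast]=14=a[slow] dup, fast++
slow=8 fast=18: a[fast]=14=a[slow] dup, fast++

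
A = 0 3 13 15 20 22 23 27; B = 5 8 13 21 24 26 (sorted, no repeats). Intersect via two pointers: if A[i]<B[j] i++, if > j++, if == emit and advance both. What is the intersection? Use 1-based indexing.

[i=1,j=1] 0<5 → i++
[i=2,j=1] 3<5 → i++
[i=3,j=1] 13>5 → j++
[i=3,j=2] 13>8 → j++
[i=3,j=3] 13==13 emit → i++,j++
[i=4,j=4] 15<21 → i++
[i=5,j=4] 20<21 → i++
[i=6,j=4] 22>21 → j++
[i=6,j=5] 22<24 → i++
[i=7,j=5] 23<24 → i++
[i=8,j=5] 27>24 → j++
[i=8,j=6] 27>26 → j++

intersection = [13]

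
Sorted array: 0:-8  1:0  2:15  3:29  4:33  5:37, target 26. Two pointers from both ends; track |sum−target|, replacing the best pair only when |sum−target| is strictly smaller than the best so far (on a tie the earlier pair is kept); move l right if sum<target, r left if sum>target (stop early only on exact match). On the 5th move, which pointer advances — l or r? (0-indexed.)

l=0 r=5: -8+37=29 d=3 *, r--
l=0 r=4: -8+33=25 d=1 *, l++
l=1 r=4: 0+33=33 d=7, r--
l=1 r=3: 0+29=29 d=3, r--
l=1 r=2: 0+15=15 d=11, l++

l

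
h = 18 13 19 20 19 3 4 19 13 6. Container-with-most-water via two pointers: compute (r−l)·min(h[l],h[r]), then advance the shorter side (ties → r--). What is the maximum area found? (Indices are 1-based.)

[1,10] min(18,6)*9=54 best=54 * → r--
[1,9] min(18,13)*8=104 best=104 * → r--
[1,8] min(18,19)*7=126 best=126 * → l++
[2,8] min(13,19)*6=78 best=126 → l++
[3,8] min(19,19)*5=95 best=126 → r--
[3,7] min(19,4)*4=16 best=126 → r--
[3,6] min(19,3)*3=9 best=126 → r--
[3,5] min(19,19)*2=38 best=126 → r--
[3,4] min(19,20)*1=19 best=126 → l++

max area = 126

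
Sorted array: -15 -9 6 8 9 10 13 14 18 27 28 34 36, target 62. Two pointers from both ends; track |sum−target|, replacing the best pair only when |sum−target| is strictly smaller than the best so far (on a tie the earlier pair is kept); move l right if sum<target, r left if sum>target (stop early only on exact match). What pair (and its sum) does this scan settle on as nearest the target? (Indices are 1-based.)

pair (28, 34) with sum 62 (|Δ|=0)

[1,13] -15+36=21 d=41 * → l++
[2,13] -9+36=27 d=35 * → l++
[3,13] 6+36=42 d=20 * → l++
[4,13] 8+36=44 d=18 * → l++
[5,13] 9+36=45 d=17 * → l++
[6,13] 10+36=46 d=16 * → l++
[7,13] 13+36=49 d=13 * → l++
[8,13] 14+36=50 d=12 * → l++
[9,13] 18+36=54 d=8 * → l++
[10,13] 27+36=63 d=1 * → r--
[10,12] 27+34=61 d=1 → l++
[11,12] 28+34=62 d=0 * → stop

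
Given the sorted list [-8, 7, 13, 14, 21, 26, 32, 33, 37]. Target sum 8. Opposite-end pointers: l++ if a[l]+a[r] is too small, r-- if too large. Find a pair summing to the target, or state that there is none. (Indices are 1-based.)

l=1 r=9: -8+37=29 >8, r--
l=1 r=8: -8+33=25 >8, r--
l=1 r=7: -8+32=24 >8, r--
l=1 r=6: -8+26=18 >8, r--
l=1 r=5: -8+21=13 >8, r--
l=1 r=4: -8+14=6 <8, l++
l=2 r=4: 7+14=21 >8, r--
l=2 r=3: 7+13=20 >8, r--

no pair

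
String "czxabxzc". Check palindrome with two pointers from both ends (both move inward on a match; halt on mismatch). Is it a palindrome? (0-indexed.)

l=0 r=7: 'c'=='c', l++,r--
l=1 r=6: 'z'=='z', l++,r--
l=2 r=5: 'x'=='x', l++,r--
l=3 r=4: 'a'!='b', stop

not a palindrome (mismatch at 3,4)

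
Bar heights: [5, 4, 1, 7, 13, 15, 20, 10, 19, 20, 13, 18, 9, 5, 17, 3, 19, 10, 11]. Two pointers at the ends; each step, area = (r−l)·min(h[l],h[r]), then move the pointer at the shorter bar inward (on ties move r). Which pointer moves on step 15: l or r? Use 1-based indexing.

r

[1,19] min(5,11)*18=90 best=90 * → l++
[2,19] min(4,11)*17=68 best=90 → l++
[3,19] min(1,11)*16=16 best=90 → l++
[4,19] min(7,11)*15=105 best=105 * → l++
[5,19] min(13,11)*14=154 best=154 * → r--
[5,18] min(13,10)*13=130 best=154 → r--
[5,17] min(13,19)*12=156 best=156 * → l++
[6,17] min(15,19)*11=165 best=165 * → l++
[7,17] min(20,19)*10=190 best=190 * → r--
[7,16] min(20,3)*9=27 best=190 → r--
[7,15] min(20,17)*8=136 best=190 → r--
[7,14] min(20,5)*7=35 best=190 → r--
[7,13] min(20,9)*6=54 best=190 → r--
[7,12] min(20,18)*5=90 best=190 → r--
[7,11] min(20,13)*4=52 best=190 → r--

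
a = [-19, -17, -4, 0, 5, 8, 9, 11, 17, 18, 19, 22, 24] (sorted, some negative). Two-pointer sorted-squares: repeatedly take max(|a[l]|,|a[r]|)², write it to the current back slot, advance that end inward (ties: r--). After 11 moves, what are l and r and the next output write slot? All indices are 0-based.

l=0 r=12: |-19|<=|24| out[12]=576, r--
l=0 r=11: |-19|<=|22| out[11]=484, r--
l=0 r=10: |-19|<=|19| out[10]=361, r--
l=0 r=9: |-19|>|18| out[9]=361, l++
l=1 r=9: |-17|<=|18| out[8]=324, r--
l=1 r=8: |-17|<=|17| out[7]=289, r--
l=1 r=7: |-17|>|11| out[6]=289, l++
l=2 r=7: |-4|<=|11| out[5]=121, r--
l=2 r=6: |-4|<=|9| out[4]=81, r--
l=2 r=5: |-4|<=|8| out[3]=64, r--
l=2 r=4: |-4|<=|5| out[2]=25, r--

l=2, r=3, next write slot=1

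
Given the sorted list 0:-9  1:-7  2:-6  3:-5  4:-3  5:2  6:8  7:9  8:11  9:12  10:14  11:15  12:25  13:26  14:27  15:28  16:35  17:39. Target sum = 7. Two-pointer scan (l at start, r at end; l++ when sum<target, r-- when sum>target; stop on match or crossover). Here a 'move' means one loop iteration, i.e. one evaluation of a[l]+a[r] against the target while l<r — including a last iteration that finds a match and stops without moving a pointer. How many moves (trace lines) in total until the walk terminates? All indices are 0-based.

9 moves

[0,17] -9+39=30 >7 → r--
[0,16] -9+35=26 >7 → r--
[0,15] -9+28=19 >7 → r--
[0,14] -9+27=18 >7 → r--
[0,13] -9+26=17 >7 → r--
[0,12] -9+25=16 >7 → r--
[0,11] -9+15=6 <7 → l++
[1,11] -7+15=8 >7 → r--
[1,10] -7+14=7 → found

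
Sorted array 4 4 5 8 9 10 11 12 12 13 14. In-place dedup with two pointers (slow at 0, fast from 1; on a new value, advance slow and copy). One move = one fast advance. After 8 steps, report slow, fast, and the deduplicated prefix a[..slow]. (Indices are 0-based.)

slow=6, fast=9, prefix=[4, 5, 8, 9, 10, 11, 12]

(s=0,f=1) a[fast]=4=a[slow] dup → fast++
(s=0,f=2) a[fast]=5≠a[slow]=4 write a[1]=5 → slow++,fast++
(s=1,f=3) a[fast]=8≠a[slow]=5 write a[2]=8 → slow++,fast++
(s=2,f=4) a[fast]=9≠a[slow]=8 write a[3]=9 → slow++,fast++
(s=3,f=5) a[fast]=10≠a[slow]=9 write a[4]=10 → slow++,fast++
(s=4,f=6) a[fast]=11≠a[slow]=10 write a[5]=11 → slow++,fast++
(s=5,f=7) a[fast]=12≠a[slow]=11 write a[6]=12 → slow++,fast++
(s=6,f=8) a[fast]=12=a[slow] dup → fast++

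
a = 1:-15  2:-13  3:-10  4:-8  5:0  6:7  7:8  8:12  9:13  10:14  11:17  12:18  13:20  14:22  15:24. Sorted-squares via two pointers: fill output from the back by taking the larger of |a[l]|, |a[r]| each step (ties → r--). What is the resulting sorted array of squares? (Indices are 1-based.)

[0, 49, 64, 64, 100, 144, 169, 169, 196, 225, 289, 324, 400, 484, 576]

[1,15] |-15|<=|24| out[15]=576 → r--
[1,14] |-15|<=|22| out[14]=484 → r--
[1,13] |-15|<=|20| out[13]=400 → r--
[1,12] |-15|<=|18| out[12]=324 → r--
[1,11] |-15|<=|17| out[11]=289 → r--
[1,10] |-15|>|14| out[10]=225 → l++
[2,10] |-13|<=|14| out[9]=196 → r--
[2,9] |-13|<=|13| out[8]=169 → r--
[2,8] |-13|>|12| out[7]=169 → l++
[3,8] |-10|<=|12| out[6]=144 → r--
[3,7] |-10|>|8| out[5]=100 → l++
[4,7] |-8|<=|8| out[4]=64 → r--
[4,6] |-8|>|7| out[3]=64 → l++
[5,6] |0|<=|7| out[2]=49 → r--
[5,5] |0|<=|0| out[1]=0 → r--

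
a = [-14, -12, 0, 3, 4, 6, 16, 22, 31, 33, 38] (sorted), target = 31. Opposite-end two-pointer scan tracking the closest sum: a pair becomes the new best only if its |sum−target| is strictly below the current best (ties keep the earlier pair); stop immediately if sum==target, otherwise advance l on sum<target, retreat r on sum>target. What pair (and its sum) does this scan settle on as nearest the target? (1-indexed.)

pair (0, 31) with sum 31 (|Δ|=0)

[1,11] -14+38=24 d=7 * → l++
[2,11] -12+38=26 d=5 * → l++
[3,11] 0+38=38 d=7 → r--
[3,10] 0+33=33 d=2 * → r--
[3,9] 0+31=31 d=0 * → stop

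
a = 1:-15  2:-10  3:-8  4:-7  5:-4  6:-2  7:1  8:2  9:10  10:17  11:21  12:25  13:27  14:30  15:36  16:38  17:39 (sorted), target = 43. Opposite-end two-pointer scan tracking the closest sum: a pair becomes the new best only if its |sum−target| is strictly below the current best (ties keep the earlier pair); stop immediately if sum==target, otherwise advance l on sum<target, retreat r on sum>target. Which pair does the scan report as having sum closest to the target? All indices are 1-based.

[1,17] -15+39=24 d=19 * → l++
[2,17] -10+39=29 d=14 * → l++
[3,17] -8+39=31 d=12 * → l++
[4,17] -7+39=32 d=11 * → l++
[5,17] -4+39=35 d=8 * → l++
[6,17] -2+39=37 d=6 * → l++
[7,17] 1+39=40 d=3 * → l++
[8,17] 2+39=41 d=2 * → l++
[9,17] 10+39=49 d=6 → r--
[9,16] 10+38=48 d=5 → r--
[9,15] 10+36=46 d=3 → r--
[9,14] 10+30=40 d=3 → l++
[10,14] 17+30=47 d=4 → r--
[10,13] 17+27=44 d=1 * → r--
[10,12] 17+25=42 d=1 → l++
[11,12] 21+25=46 d=3 → r--

pair (17, 27) with sum 44 (|Δ|=1)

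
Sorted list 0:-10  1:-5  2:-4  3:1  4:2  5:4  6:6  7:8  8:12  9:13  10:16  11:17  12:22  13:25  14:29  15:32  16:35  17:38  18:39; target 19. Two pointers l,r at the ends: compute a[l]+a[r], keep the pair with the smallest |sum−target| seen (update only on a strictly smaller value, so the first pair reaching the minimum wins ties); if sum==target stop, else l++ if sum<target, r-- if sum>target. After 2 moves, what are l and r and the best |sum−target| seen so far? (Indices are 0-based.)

l=0, r=16, best |Δ|=9

l=0 r=18: -10+39=29 d=10 *, r--
l=0 r=17: -10+38=28 d=9 *, r--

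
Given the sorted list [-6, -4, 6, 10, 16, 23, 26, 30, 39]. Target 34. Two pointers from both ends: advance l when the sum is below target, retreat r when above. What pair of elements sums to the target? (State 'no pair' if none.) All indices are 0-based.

[0,8] -6+39=33 <34 → l++
[1,8] -4+39=35 >34 → r--
[1,7] -4+30=26 <34 → l++
[2,7] 6+30=36 >34 → r--
[2,6] 6+26=32 <34 → l++
[3,6] 10+26=36 >34 → r--
[3,5] 10+23=33 <34 → l++
[4,5] 16+23=39 >34 → r--

no pair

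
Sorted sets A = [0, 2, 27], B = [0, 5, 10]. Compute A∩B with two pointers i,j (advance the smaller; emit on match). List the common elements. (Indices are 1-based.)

intersection = [0]

i=1 j=1: 0==0 emit, i++,j++
i=2 j=2: 2<5, i++
i=3 j=2: 27>5, j++
i=3 j=3: 27>10, j++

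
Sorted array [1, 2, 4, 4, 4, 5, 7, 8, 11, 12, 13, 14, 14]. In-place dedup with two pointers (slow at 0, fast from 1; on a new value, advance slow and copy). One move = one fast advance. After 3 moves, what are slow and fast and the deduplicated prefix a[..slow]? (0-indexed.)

slow=0 fast=1: a[fast]=2≠a[slow]=1 write a[1]=2, slow++,fast++
slow=1 fast=2: a[fast]=4≠a[slow]=2 write a[2]=4, slow++,fast++
slow=2 fast=3: a[fast]=4=a[slow] dup, fast++

slow=2, fast=4, prefix=[1, 2, 4]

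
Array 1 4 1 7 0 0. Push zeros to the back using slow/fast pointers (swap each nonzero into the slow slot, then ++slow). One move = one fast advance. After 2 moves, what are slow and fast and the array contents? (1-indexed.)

(s=1,f=1) a[fast]=1≠0 swap→a[1]=1 → slow++,fast++
(s=2,f=2) a[fast]=4≠0 swap→a[2]=4 → slow++,fast++

slow=3, fast=3, a=[1, 4, 1, 7, 0, 0]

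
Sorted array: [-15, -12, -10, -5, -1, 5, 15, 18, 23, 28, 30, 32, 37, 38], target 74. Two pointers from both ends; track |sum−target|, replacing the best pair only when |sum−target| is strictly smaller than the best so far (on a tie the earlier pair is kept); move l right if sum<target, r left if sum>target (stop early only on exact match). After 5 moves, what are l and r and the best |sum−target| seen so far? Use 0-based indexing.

l=5, r=13, best |Δ|=37

[0,13] -15+38=23 d=51 * → l++
[1,13] -12+38=26 d=48 * → l++
[2,13] -10+38=28 d=46 * → l++
[3,13] -5+38=33 d=41 * → l++
[4,13] -1+38=37 d=37 * → l++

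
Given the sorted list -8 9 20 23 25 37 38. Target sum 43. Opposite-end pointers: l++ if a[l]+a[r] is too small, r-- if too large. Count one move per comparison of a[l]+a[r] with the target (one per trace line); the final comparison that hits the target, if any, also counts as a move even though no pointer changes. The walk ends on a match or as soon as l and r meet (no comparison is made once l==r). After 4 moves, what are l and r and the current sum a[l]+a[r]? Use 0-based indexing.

[0,6] -8+38=30 <43 → l++
[1,6] 9+38=47 >43 → r--
[1,5] 9+37=46 >43 → r--
[1,4] 9+25=34 <43 → l++

l=2, r=4, sum=45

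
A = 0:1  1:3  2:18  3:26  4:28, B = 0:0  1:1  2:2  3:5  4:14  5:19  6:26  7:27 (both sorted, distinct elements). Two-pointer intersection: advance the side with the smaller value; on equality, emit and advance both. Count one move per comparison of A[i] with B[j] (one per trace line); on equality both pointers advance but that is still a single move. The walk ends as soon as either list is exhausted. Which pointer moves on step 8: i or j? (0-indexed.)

j

[i=0,j=0] 1>0 → j++
[i=0,j=1] 1==1 emit → i++,j++
[i=1,j=2] 3>2 → j++
[i=1,j=3] 3<5 → i++
[i=2,j=3] 18>5 → j++
[i=2,j=4] 18>14 → j++
[i=2,j=5] 18<19 → i++
[i=3,j=5] 26>19 → j++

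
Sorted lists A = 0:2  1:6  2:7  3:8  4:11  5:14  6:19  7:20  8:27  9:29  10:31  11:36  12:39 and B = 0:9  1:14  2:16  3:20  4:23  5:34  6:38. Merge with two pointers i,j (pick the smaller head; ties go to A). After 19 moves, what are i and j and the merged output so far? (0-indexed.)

i=0 j=0: A[i]=2<=B[j]=9 take 2, i++
i=1 j=0: A[i]=6<=B[j]=9 take 6, i++
i=2 j=0: A[i]=7<=B[j]=9 take 7, i++
i=3 j=0: A[i]=8<=B[j]=9 take 8, i++
i=4 j=0: A[i]=11>B[j]=9 take 9, j++
i=4 j=1: A[i]=11<=B[j]=14 take 11, i++
i=5 j=1: A[i]=14<=B[j]=14 take 14, i++
i=6 j=1: A[i]=19>B[j]=14 take 14, j++
i=6 j=2: A[i]=19>B[j]=16 take 16, j++
i=6 j=3: A[i]=19<=B[j]=20 take 19, i++
i=7 j=3: A[i]=20<=B[j]=20 take 20, i++
i=8 j=3: A[i]=27>B[j]=20 take 20, j++
i=8 j=4: A[i]=27>B[j]=23 take 23, j++
i=8 j=5: A[i]=27<=B[j]=34 take 27, i++
i=9 j=5: A[i]=29<=B[j]=34 take 29, i++
i=10 j=5: A[i]=31<=B[j]=34 take 31, i++
i=11 j=5: A[i]=36>B[j]=34 take 34, j++
i=11 j=6: A[i]=36<=B[j]=38 take 36, i++
i=12 j=6: A[i]=39>B[j]=38 take 38, j++

i=12, j=7, merged so far=[2, 6, 7, 8, 9, 11, 14, 14, 16, 19, 20, 20, 23, 27, 29, 31, 34, 36, 38]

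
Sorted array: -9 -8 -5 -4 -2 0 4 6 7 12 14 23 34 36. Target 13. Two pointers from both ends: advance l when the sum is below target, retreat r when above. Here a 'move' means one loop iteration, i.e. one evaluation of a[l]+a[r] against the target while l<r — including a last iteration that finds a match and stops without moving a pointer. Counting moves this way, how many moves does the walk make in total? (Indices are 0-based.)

l=0 r=13: -9+36=27 >13, r--
l=0 r=12: -9+34=25 >13, r--
l=0 r=11: -9+23=14 >13, r--
l=0 r=10: -9+14=5 <13, l++
l=1 r=10: -8+14=6 <13, l++
l=2 r=10: -5+14=9 <13, l++
l=3 r=10: -4+14=10 <13, l++
l=4 r=10: -2+14=12 <13, l++
l=5 r=10: 0+14=14 >13, r--
l=5 r=9: 0+12=12 <13, l++
l=6 r=9: 4+12=16 >13, r--
l=6 r=8: 4+7=11 <13, l++
l=7 r=8: 6+7=13, found

13 moves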